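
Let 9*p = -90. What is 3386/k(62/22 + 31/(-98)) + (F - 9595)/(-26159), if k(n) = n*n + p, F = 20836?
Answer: -102979727810887/113713983929 ≈ -905.60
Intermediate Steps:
p = -10 (p = (⅑)*(-90) = -10)
k(n) = -10 + n² (k(n) = n*n - 10 = n² - 10 = -10 + n²)
3386/k(62/22 + 31/(-98)) + (F - 9595)/(-26159) = 3386/(-10 + (62/22 + 31/(-98))²) + (20836 - 9595)/(-26159) = 3386/(-10 + (62*(1/22) + 31*(-1/98))²) + 11241*(-1/26159) = 3386/(-10 + (31/11 - 31/98)²) - 11241/26159 = 3386/(-10 + (2697/1078)²) - 11241/26159 = 3386/(-10 + 7273809/1162084) - 11241/26159 = 3386/(-4347031/1162084) - 11241/26159 = 3386*(-1162084/4347031) - 11241/26159 = -3934816424/4347031 - 11241/26159 = -102979727810887/113713983929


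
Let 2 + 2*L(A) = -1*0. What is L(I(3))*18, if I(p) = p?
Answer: -18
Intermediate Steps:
L(A) = -1 (L(A) = -1 + (-1*0)/2 = -1 + (½)*0 = -1 + 0 = -1)
L(I(3))*18 = -1*18 = -18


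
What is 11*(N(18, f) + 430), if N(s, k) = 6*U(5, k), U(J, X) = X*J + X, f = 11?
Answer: 9086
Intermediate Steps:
U(J, X) = X + J*X (U(J, X) = J*X + X = X + J*X)
N(s, k) = 36*k (N(s, k) = 6*(k*(1 + 5)) = 6*(k*6) = 6*(6*k) = 36*k)
11*(N(18, f) + 430) = 11*(36*11 + 430) = 11*(396 + 430) = 11*826 = 9086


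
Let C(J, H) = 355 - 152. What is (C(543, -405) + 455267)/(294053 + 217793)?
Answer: 227735/255923 ≈ 0.88986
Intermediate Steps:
C(J, H) = 203
(C(543, -405) + 455267)/(294053 + 217793) = (203 + 455267)/(294053 + 217793) = 455470/511846 = 455470*(1/511846) = 227735/255923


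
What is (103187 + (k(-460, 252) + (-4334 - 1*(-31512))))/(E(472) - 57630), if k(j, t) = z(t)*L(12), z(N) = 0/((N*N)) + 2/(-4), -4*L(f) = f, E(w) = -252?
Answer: -7901/3508 ≈ -2.2523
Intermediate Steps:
L(f) = -f/4
z(N) = -½ (z(N) = 0/(N²) + 2*(-¼) = 0/N² - ½ = 0 - ½ = -½)
k(j, t) = 3/2 (k(j, t) = -(-1)*12/8 = -½*(-3) = 3/2)
(103187 + (k(-460, 252) + (-4334 - 1*(-31512))))/(E(472) - 57630) = (103187 + (3/2 + (-4334 - 1*(-31512))))/(-252 - 57630) = (103187 + (3/2 + (-4334 + 31512)))/(-57882) = (103187 + (3/2 + 27178))*(-1/57882) = (103187 + 54359/2)*(-1/57882) = (260733/2)*(-1/57882) = -7901/3508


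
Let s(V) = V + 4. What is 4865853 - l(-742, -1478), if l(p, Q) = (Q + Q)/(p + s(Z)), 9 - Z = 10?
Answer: 4865849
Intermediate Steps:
Z = -1 (Z = 9 - 1*10 = 9 - 10 = -1)
s(V) = 4 + V
l(p, Q) = 2*Q/(3 + p) (l(p, Q) = (Q + Q)/(p + (4 - 1)) = (2*Q)/(p + 3) = (2*Q)/(3 + p) = 2*Q/(3 + p))
4865853 - l(-742, -1478) = 4865853 - 2*(-1478)/(3 - 742) = 4865853 - 2*(-1478)/(-739) = 4865853 - 2*(-1478)*(-1)/739 = 4865853 - 1*4 = 4865853 - 4 = 4865849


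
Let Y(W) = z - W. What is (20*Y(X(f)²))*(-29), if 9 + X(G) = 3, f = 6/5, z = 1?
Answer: 20300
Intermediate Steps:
f = 6/5 (f = 6*(⅕) = 6/5 ≈ 1.2000)
X(G) = -6 (X(G) = -9 + 3 = -6)
Y(W) = 1 - W
(20*Y(X(f)²))*(-29) = (20*(1 - 1*(-6)²))*(-29) = (20*(1 - 1*36))*(-29) = (20*(1 - 36))*(-29) = (20*(-35))*(-29) = -700*(-29) = 20300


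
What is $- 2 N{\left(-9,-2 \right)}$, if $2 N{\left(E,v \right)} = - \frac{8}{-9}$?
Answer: $- \frac{8}{9} \approx -0.88889$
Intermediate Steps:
$N{\left(E,v \right)} = \frac{4}{9}$ ($N{\left(E,v \right)} = \frac{\left(-8\right) \frac{1}{-9}}{2} = \frac{\left(-8\right) \left(- \frac{1}{9}\right)}{2} = \frac{1}{2} \cdot \frac{8}{9} = \frac{4}{9}$)
$- 2 N{\left(-9,-2 \right)} = \left(-2\right) \frac{4}{9} = - \frac{8}{9}$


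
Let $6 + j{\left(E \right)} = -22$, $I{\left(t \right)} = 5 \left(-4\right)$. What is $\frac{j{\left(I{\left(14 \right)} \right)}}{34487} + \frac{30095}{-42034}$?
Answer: $- \frac{1039063217}{1449626558} \approx -0.71678$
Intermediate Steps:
$I{\left(t \right)} = -20$
$j{\left(E \right)} = -28$ ($j{\left(E \right)} = -6 - 22 = -28$)
$\frac{j{\left(I{\left(14 \right)} \right)}}{34487} + \frac{30095}{-42034} = - \frac{28}{34487} + \frac{30095}{-42034} = \left(-28\right) \frac{1}{34487} + 30095 \left(- \frac{1}{42034}\right) = - \frac{28}{34487} - \frac{30095}{42034} = - \frac{1039063217}{1449626558}$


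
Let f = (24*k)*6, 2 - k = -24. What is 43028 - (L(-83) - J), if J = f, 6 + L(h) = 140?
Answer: 46638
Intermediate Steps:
k = 26 (k = 2 - 1*(-24) = 2 + 24 = 26)
f = 3744 (f = (24*26)*6 = 624*6 = 3744)
L(h) = 134 (L(h) = -6 + 140 = 134)
J = 3744
43028 - (L(-83) - J) = 43028 - (134 - 1*3744) = 43028 - (134 - 3744) = 43028 - 1*(-3610) = 43028 + 3610 = 46638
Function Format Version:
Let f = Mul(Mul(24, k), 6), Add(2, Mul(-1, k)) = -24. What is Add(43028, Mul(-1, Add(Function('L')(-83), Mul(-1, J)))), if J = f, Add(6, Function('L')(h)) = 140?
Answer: 46638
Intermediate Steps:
k = 26 (k = Add(2, Mul(-1, -24)) = Add(2, 24) = 26)
f = 3744 (f = Mul(Mul(24, 26), 6) = Mul(624, 6) = 3744)
Function('L')(h) = 134 (Function('L')(h) = Add(-6, 140) = 134)
J = 3744
Add(43028, Mul(-1, Add(Function('L')(-83), Mul(-1, J)))) = Add(43028, Mul(-1, Add(134, Mul(-1, 3744)))) = Add(43028, Mul(-1, Add(134, -3744))) = Add(43028, Mul(-1, -3610)) = Add(43028, 3610) = 46638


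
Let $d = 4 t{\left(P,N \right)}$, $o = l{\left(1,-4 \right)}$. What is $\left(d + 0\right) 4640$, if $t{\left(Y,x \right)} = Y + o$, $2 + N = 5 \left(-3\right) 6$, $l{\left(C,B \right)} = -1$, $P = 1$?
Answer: $0$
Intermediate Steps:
$o = -1$
$N = -92$ ($N = -2 + 5 \left(-3\right) 6 = -2 - 90 = -92$)
$t{\left(Y,x \right)} = -1 + Y$ ($t{\left(Y,x \right)} = Y - 1 = -1 + Y$)
$d = 0$ ($d = 4 \left(-1 + 1\right) = 4 \cdot 0 = 0$)
$\left(d + 0\right) 4640 = \left(0 + 0\right) 4640 = 0 \cdot 4640 = 0$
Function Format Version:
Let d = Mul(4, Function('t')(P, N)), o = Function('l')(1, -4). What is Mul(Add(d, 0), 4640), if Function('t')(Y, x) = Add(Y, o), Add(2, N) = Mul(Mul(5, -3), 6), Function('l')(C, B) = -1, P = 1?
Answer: 0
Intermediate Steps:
o = -1
N = -92 (N = Add(-2, Mul(Mul(5, -3), 6)) = Add(-2, Mul(-15, 6)) = Add(-2, -90) = -92)
Function('t')(Y, x) = Add(-1, Y) (Function('t')(Y, x) = Add(Y, -1) = Add(-1, Y))
d = 0 (d = Mul(4, Add(-1, 1)) = Mul(4, 0) = 0)
Mul(Add(d, 0), 4640) = Mul(Add(0, 0), 4640) = Mul(0, 4640) = 0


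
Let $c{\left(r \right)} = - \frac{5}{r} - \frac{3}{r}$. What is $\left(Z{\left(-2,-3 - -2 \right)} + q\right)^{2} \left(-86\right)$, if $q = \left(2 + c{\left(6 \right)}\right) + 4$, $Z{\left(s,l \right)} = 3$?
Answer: $- \frac{45494}{9} \approx -5054.9$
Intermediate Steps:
$c{\left(r \right)} = - \frac{8}{r}$
$q = \frac{14}{3}$ ($q = \left(2 - \frac{8}{6}\right) + 4 = \left(2 - \frac{4}{3}\right) + 4 = \frac{2}{3} + 4 = \frac{14}{3} \approx 4.6667$)
$\left(Z{\left(-2,-3 - -2 \right)} + q\right)^{2} \left(-86\right) = \left(3 + \frac{14}{3}\right)^{2} \left(-86\right) = \left(\frac{23}{3}\right)^{2} \left(-86\right) = \frac{529}{9} \left(-86\right) = - \frac{45494}{9}$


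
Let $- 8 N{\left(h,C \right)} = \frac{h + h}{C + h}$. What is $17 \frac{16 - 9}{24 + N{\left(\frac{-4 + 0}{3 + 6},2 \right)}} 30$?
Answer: $\frac{49980}{337} \approx 148.31$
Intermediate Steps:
$N{\left(h,C \right)} = - \frac{h}{4 \left(C + h\right)}$ ($N{\left(h,C \right)} = - \frac{\left(h + h\right) \frac{1}{C + h}}{8} = - \frac{2 h \frac{1}{C + h}}{8} = - \frac{h}{4 \left(C + h\right)}$)
$17 \frac{16 - 9}{24 + N{\left(\frac{-4 + 0}{3 + 6},2 \right)}} 30 = 17 \frac{16 - 9}{24 - \frac{\left(-4 + 0\right) \frac{1}{3 + 6}}{4 \cdot 2 + 4 \frac{-4 + 0}{3 + 6}}} \cdot 30 = 17 \frac{7}{24 - \frac{\left(-4\right) \frac{1}{9}}{8 + 4 \left(- \frac{4}{9}\right)}} 30 = 17 \frac{7}{24 - \frac{\left(-4\right) \frac{1}{9}}{8 + 4 \left(\left(-4\right) \frac{1}{9}\right)}} 30 = 17 \frac{7}{24 - - \frac{4}{9 \left(8 + 4 \left(- \frac{4}{9}\right)\right)}} 30 = 17 \frac{7}{24 - - \frac{4}{9 \left(8 - \frac{16}{9}\right)}} 30 = 17 \frac{7}{24 - - \frac{4}{9 \cdot \frac{56}{9}}} \cdot 30 = 17 \frac{7}{24 - \left(- \frac{4}{9}\right) \frac{9}{56}} \cdot 30 = 17 \frac{7}{24 + \frac{1}{14}} \cdot 30 = 17 \frac{7}{\frac{337}{14}} \cdot 30 = 17 \cdot 7 \cdot \frac{14}{337} \cdot 30 = 17 \cdot \frac{98}{337} \cdot 30 = \frac{1666}{337} \cdot 30 = \frac{49980}{337}$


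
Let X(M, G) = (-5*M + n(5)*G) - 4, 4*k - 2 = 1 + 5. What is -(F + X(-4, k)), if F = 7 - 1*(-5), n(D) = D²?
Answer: -78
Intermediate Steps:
k = 2 (k = ½ + (1 + 5)/4 = ½ + (¼)*6 = ½ + 3/2 = 2)
X(M, G) = -4 - 5*M + 25*G (X(M, G) = (-5*M + 5²*G) - 4 = (-5*M + 25*G) - 4 = -4 - 5*M + 25*G)
F = 12 (F = 7 + 5 = 12)
-(F + X(-4, k)) = -(12 + (-4 - 5*(-4) + 25*2)) = -(12 + (-4 + 20 + 50)) = -(12 + 66) = -1*78 = -78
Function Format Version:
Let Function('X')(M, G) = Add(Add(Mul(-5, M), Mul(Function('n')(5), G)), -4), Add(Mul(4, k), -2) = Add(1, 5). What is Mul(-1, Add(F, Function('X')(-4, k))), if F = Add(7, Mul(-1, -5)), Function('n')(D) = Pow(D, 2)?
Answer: -78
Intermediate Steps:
k = 2 (k = Add(Rational(1, 2), Mul(Rational(1, 4), Add(1, 5))) = Add(Rational(1, 2), Mul(Rational(1, 4), 6)) = Add(Rational(1, 2), Rational(3, 2)) = 2)
Function('X')(M, G) = Add(-4, Mul(-5, M), Mul(25, G)) (Function('X')(M, G) = Add(Add(Mul(-5, M), Mul(Pow(5, 2), G)), -4) = Add(Add(Mul(-5, M), Mul(25, G)), -4) = Add(-4, Mul(-5, M), Mul(25, G)))
F = 12 (F = Add(7, 5) = 12)
Mul(-1, Add(F, Function('X')(-4, k))) = Mul(-1, Add(12, Add(-4, Mul(-5, -4), Mul(25, 2)))) = Mul(-1, Add(12, Add(-4, 20, 50))) = Mul(-1, Add(12, 66)) = Mul(-1, 78) = -78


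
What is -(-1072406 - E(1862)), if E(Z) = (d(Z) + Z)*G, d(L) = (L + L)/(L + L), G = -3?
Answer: 1066817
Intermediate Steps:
d(L) = 1 (d(L) = (2*L)/((2*L)) = (2*L)*(1/(2*L)) = 1)
E(Z) = -3 - 3*Z (E(Z) = (1 + Z)*(-3) = -3 - 3*Z)
-(-1072406 - E(1862)) = -(-1072406 - (-3 - 3*1862)) = -(-1072406 - (-3 - 5586)) = -(-1072406 - 1*(-5589)) = -(-1072406 + 5589) = -1*(-1066817) = 1066817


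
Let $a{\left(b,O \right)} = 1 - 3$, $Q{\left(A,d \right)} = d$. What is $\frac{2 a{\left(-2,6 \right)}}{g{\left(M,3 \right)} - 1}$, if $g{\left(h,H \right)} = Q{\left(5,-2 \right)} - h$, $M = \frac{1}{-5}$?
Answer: $\frac{10}{7} \approx 1.4286$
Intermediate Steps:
$M = - \frac{1}{5} \approx -0.2$
$g{\left(h,H \right)} = -2 - h$
$a{\left(b,O \right)} = -2$ ($a{\left(b,O \right)} = 1 - 3 = -2$)
$\frac{2 a{\left(-2,6 \right)}}{g{\left(M,3 \right)} - 1} = \frac{2 \left(-2\right)}{\left(-2 - - \frac{1}{5}\right) - 1} = - \frac{4}{\left(-2 + \frac{1}{5}\right) - 1} = - \frac{4}{- \frac{9}{5} - 1} = - \frac{4}{- \frac{14}{5}} = \left(-4\right) \left(- \frac{5}{14}\right) = \frac{10}{7}$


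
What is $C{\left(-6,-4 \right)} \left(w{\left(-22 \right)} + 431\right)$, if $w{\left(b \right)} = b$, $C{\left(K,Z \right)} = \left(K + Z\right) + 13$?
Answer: $1227$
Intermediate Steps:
$C{\left(K,Z \right)} = 13 + K + Z$
$C{\left(-6,-4 \right)} \left(w{\left(-22 \right)} + 431\right) = \left(13 - 6 - 4\right) \left(-22 + 431\right) = 3 \cdot 409 = 1227$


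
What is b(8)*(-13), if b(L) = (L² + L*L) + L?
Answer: -1768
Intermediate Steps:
b(L) = L + 2*L² (b(L) = (L² + L²) + L = 2*L² + L = L + 2*L²)
b(8)*(-13) = (8*(1 + 2*8))*(-13) = (8*(1 + 16))*(-13) = (8*17)*(-13) = 136*(-13) = -1768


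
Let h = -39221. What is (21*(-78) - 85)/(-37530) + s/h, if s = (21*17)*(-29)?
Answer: 65160839/210280590 ≈ 0.30988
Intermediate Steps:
s = -10353 (s = 357*(-29) = -10353)
(21*(-78) - 85)/(-37530) + s/h = (21*(-78) - 85)/(-37530) - 10353/(-39221) = (-1638 - 85)*(-1/37530) - 10353*(-1/39221) = -1723*(-1/37530) + 1479/5603 = 1723/37530 + 1479/5603 = 65160839/210280590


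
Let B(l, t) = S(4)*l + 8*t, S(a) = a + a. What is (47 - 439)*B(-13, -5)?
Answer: 56448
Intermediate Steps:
S(a) = 2*a
B(l, t) = 8*l + 8*t (B(l, t) = (2*4)*l + 8*t = 8*l + 8*t)
(47 - 439)*B(-13, -5) = (47 - 439)*(8*(-13) + 8*(-5)) = -392*(-104 - 40) = -392*(-144) = 56448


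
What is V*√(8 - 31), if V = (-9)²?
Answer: 81*I*√23 ≈ 388.46*I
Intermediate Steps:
V = 81
V*√(8 - 31) = 81*√(8 - 31) = 81*√(-23) = 81*(I*√23) = 81*I*√23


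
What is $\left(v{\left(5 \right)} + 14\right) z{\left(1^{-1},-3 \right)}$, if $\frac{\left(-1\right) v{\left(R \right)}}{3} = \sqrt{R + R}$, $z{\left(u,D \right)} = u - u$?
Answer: $0$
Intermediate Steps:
$z{\left(u,D \right)} = 0$
$v{\left(R \right)} = - 3 \sqrt{2} \sqrt{R}$ ($v{\left(R \right)} = - 3 \sqrt{R + R} = - 3 \sqrt{2 R} = - 3 \sqrt{2} \sqrt{R}$)
$\left(v{\left(5 \right)} + 14\right) z{\left(1^{-1},-3 \right)} = \left(- 3 \sqrt{2} \sqrt{5} + 14\right) 0 = \left(- 3 \sqrt{10} + 14\right) 0 = \left(14 - 3 \sqrt{10}\right) 0 = 0$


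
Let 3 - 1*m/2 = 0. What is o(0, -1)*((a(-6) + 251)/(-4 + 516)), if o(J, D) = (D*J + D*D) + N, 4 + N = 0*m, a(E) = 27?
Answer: -417/256 ≈ -1.6289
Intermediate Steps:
m = 6 (m = 6 - 2*0 = 6 + 0 = 6)
N = -4 (N = -4 + 0*6 = -4 + 0 = -4)
o(J, D) = -4 + D**2 + D*J (o(J, D) = (D*J + D*D) - 4 = (D*J + D**2) - 4 = (D**2 + D*J) - 4 = -4 + D**2 + D*J)
o(0, -1)*((a(-6) + 251)/(-4 + 516)) = (-4 + (-1)**2 - 1*0)*((27 + 251)/(-4 + 516)) = (-4 + 1 + 0)*(278/512) = -834/512 = -3*139/256 = -417/256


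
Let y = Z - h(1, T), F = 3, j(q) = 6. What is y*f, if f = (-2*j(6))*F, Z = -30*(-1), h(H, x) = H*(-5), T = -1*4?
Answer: -1260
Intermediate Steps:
T = -4
h(H, x) = -5*H
Z = 30
f = -36 (f = -2*6*3 = -12*3 = -36)
y = 35 (y = 30 - (-5) = 30 - 1*(-5) = 30 + 5 = 35)
y*f = 35*(-36) = -1260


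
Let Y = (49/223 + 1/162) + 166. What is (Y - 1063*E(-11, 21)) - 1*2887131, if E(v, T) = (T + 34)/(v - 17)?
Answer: -1459066798711/505764 ≈ -2.8849e+6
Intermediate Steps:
E(v, T) = (34 + T)/(-17 + v)
Y = 6005077/36126 (Y = (49*(1/223) + 1*(1/162)) + 166 = (49/223 + 1/162) + 166 = 8161/36126 + 166 = 6005077/36126 ≈ 166.23)
(Y - 1063*E(-11, 21)) - 1*2887131 = (6005077/36126 - 1063*(34 + 21)/(-17 - 11)) - 1*2887131 = (6005077/36126 - 1063*55/(-28)) - 2887131 = (6005077/36126 - (-1063)*55/28) - 2887131 = (6005077/36126 - 1063*(-55/28)) - 2887131 = (6005077/36126 + 58465/28) - 2887131 = 1140124373/505764 - 2887131 = -1459066798711/505764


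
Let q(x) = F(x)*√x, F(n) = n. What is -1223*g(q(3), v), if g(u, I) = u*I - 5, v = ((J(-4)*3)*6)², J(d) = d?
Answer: 6115 - 19020096*√3 ≈ -3.2938e+7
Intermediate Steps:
q(x) = x^(3/2) (q(x) = x*√x = x^(3/2))
v = 5184 (v = (-4*3*6)² = (-12*6)² = (-72)² = 5184)
g(u, I) = -5 + I*u (g(u, I) = I*u - 5 = -5 + I*u)
-1223*g(q(3), v) = -1223*(-5 + 5184*3^(3/2)) = -1223*(-5 + 5184*(3*√3)) = -1223*(-5 + 15552*√3) = 6115 - 19020096*√3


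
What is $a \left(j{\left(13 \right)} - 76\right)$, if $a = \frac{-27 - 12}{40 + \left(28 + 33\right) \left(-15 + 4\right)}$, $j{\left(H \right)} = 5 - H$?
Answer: $- \frac{3276}{631} \approx -5.1918$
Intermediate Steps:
$a = \frac{39}{631}$ ($a = - \frac{39}{40 + 61 \left(-11\right)} = - \frac{39}{40 - 671} = - \frac{39}{-631} = \left(-39\right) \left(- \frac{1}{631}\right) = \frac{39}{631} \approx 0.061807$)
$a \left(j{\left(13 \right)} - 76\right) = \frac{39 \left(\left(5 - 13\right) - 76\right)}{631} = \frac{39 \left(-8 - 76\right)}{631} = \frac{39}{631} \left(-84\right) = - \frac{3276}{631}$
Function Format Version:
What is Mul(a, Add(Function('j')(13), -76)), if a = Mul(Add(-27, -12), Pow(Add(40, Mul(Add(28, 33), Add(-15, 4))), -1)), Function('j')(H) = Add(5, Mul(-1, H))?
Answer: Rational(-3276, 631) ≈ -5.1918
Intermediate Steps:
a = Rational(39, 631) (a = Mul(-39, Pow(Add(40, Mul(61, -11)), -1)) = Mul(-39, Pow(Add(40, -671), -1)) = Mul(-39, Pow(-631, -1)) = Mul(-39, Rational(-1, 631)) = Rational(39, 631) ≈ 0.061807)
Mul(a, Add(Function('j')(13), -76)) = Mul(Rational(39, 631), Add(Add(5, Mul(-1, 13)), -76)) = Mul(Rational(39, 631), Add(Add(5, -13), -76)) = Mul(Rational(39, 631), Add(-8, -76)) = Mul(Rational(39, 631), -84) = Rational(-3276, 631)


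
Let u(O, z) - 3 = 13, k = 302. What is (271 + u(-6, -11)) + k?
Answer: 589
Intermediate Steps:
u(O, z) = 16 (u(O, z) = 3 + 13 = 16)
(271 + u(-6, -11)) + k = (271 + 16) + 302 = 287 + 302 = 589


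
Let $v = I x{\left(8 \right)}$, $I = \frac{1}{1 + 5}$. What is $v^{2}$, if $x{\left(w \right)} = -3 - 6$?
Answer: $\frac{9}{4} \approx 2.25$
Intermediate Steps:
$x{\left(w \right)} = -9$
$I = \frac{1}{6} \approx 0.16667$
$v = - \frac{3}{2}$ ($v = \frac{1}{6} \left(-9\right) = - \frac{3}{2} \approx -1.5$)
$v^{2} = \left(- \frac{3}{2}\right)^{2} = \frac{9}{4}$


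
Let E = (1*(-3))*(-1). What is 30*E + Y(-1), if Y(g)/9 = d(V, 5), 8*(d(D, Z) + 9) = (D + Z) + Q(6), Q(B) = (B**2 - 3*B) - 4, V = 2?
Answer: 261/8 ≈ 32.625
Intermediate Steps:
E = 3 (E = -3*(-1) = 3)
Q(B) = -4 + B**2 - 3*B
d(D, Z) = -29/4 + D/8 + Z/8 (d(D, Z) = -9 + ((D + Z) + (-4 + 6**2 - 3*6))/8 = -9 + ((D + Z) + (-4 + 36 - 18))/8 = -9 + ((D + Z) + 14)/8 = -9 + (14 + D + Z)/8 = -9 + (7/4 + D/8 + Z/8) = -29/4 + D/8 + Z/8)
Y(g) = -459/8 (Y(g) = 9*(-29/4 + (1/8)*2 + (1/8)*5) = 9*(-29/4 + 1/4 + 5/8) = 9*(-51/8) = -459/8)
30*E + Y(-1) = 30*3 - 459/8 = 90 - 459/8 = 261/8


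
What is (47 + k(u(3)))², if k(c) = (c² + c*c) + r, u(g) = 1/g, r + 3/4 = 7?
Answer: 3705625/1296 ≈ 2859.3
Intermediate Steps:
r = 25/4 (r = -¾ + 7 = 25/4 ≈ 6.2500)
u(g) = 1/g
k(c) = 25/4 + 2*c² (k(c) = (c² + c*c) + 25/4 = (c² + c²) + 25/4 = 2*c² + 25/4 = 25/4 + 2*c²)
(47 + k(u(3)))² = (47 + (25/4 + 2*(1/3)²))² = (47 + (25/4 + 2*(⅓)²))² = (47 + (25/4 + 2*(⅑)))² = (47 + (25/4 + 2/9))² = (47 + 233/36)² = (1925/36)² = 3705625/1296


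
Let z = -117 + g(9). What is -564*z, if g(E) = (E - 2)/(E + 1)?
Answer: 327966/5 ≈ 65593.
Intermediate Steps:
g(E) = (-2 + E)/(1 + E)
z = -1163/10 (z = -117 + (-2 + 9)/(1 + 9) = -117 + 7/10 = -1163/10 ≈ -116.30)
-564*z = -564*(-1163/10) = 327966/5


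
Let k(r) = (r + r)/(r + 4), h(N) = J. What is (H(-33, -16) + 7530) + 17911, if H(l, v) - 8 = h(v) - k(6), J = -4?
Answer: 127219/5 ≈ 25444.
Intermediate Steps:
h(N) = -4
k(r) = 2*r/(4 + r) (k(r) = (2*r)/(4 + r) = 2*r/(4 + r))
H(l, v) = 14/5 (H(l, v) = 8 + (-4 - 2*6/(4 + 6)) = 8 + (-4 - 2*6/10) = 8 + (-4 - 1*6/5) = 8 + (-4 - 6/5) = 8 - 26/5 = 14/5)
(H(-33, -16) + 7530) + 17911 = (14/5 + 7530) + 17911 = 37664/5 + 17911 = 127219/5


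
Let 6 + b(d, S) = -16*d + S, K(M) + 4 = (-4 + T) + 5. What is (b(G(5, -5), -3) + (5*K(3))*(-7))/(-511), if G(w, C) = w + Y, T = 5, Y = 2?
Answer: 191/511 ≈ 0.37378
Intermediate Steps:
K(M) = 2 (K(M) = -4 + ((-4 + 5) + 5) = -4 + (1 + 5) = -4 + 6 = 2)
G(w, C) = 2 + w (G(w, C) = w + 2 = 2 + w)
b(d, S) = -6 + S - 16*d (b(d, S) = -6 + (-16*d + S) = -6 + (S - 16*d) = -6 + S - 16*d)
(b(G(5, -5), -3) + (5*K(3))*(-7))/(-511) = ((-6 - 3 - 16*(2 + 5)) + (5*2)*(-7))/(-511) = ((-6 - 3 - 16*7) + 10*(-7))*(-1/511) = ((-6 - 3 - 112) - 70)*(-1/511) = (-121 - 70)*(-1/511) = -191*(-1/511) = 191/511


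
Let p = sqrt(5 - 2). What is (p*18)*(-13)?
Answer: -234*sqrt(3) ≈ -405.30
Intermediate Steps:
p = sqrt(3) ≈ 1.7320
(p*18)*(-13) = (sqrt(3)*18)*(-13) = (18*sqrt(3))*(-13) = -234*sqrt(3)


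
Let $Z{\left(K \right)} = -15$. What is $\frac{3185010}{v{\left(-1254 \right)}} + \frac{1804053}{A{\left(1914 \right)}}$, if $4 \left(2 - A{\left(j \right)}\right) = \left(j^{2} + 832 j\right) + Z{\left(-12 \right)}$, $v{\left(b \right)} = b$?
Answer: $- \frac{2791481928843}{1098466589} \approx -2541.3$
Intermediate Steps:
$A{\left(j \right)} = \frac{23}{4} - 208 j - \frac{j^{2}}{4}$ ($A{\left(j \right)} = 2 - \frac{\left(j^{2} + 832 j\right) - 15}{4} = 2 - \frac{-15 + j^{2} + 832 j}{4} = 2 - \left(- \frac{15}{4} + 208 j + \frac{j^{2}}{4}\right) = \frac{23}{4} - 208 j - \frac{j^{2}}{4}$)
$\frac{3185010}{v{\left(-1254 \right)}} + \frac{1804053}{A{\left(1914 \right)}} = \frac{3185010}{-1254} + \frac{1804053}{\frac{23}{4} - 398112 - \frac{1914^{2}}{4}} = 3185010 \left(- \frac{1}{1254}\right) + \frac{1804053}{\frac{23}{4} - 398112 - 915849} = - \frac{530835}{209} + \frac{1804053}{\frac{23}{4} - 398112 - 915849} = - \frac{530835}{209} + \frac{1804053}{- \frac{5255821}{4}} = - \frac{530835}{209} + 1804053 \left(- \frac{4}{5255821}\right) = - \frac{530835}{209} - \frac{7216212}{5255821} = - \frac{2791481928843}{1098466589}$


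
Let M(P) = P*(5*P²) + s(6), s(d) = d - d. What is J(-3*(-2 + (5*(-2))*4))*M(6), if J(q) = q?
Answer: 136080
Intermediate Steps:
s(d) = 0
M(P) = 5*P³ (M(P) = P*(5*P²) + 0 = 5*P³ + 0 = 5*P³)
J(-3*(-2 + (5*(-2))*4))*M(6) = (-3*(-2 + (5*(-2))*4))*(5*6³) = (-3*(-2 - 10*4))*(5*216) = -3*(-2 - 40)*1080 = -3*(-42)*1080 = 126*1080 = 136080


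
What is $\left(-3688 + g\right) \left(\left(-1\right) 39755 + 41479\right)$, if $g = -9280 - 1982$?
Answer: $-25773800$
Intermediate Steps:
$g = -11262$
$\left(-3688 + g\right) \left(\left(-1\right) 39755 + 41479\right) = \left(-3688 - 11262\right) \left(\left(-1\right) 39755 + 41479\right) = - 14950 \left(-39755 + 41479\right) = \left(-14950\right) 1724 = -25773800$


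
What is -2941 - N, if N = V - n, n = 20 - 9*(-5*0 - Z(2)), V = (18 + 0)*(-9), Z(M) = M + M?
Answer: -2723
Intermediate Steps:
Z(M) = 2*M
V = -162 (V = 18*(-9) = -162)
n = 56 (n = 20 - 9*(-5*0 - 2*2) = 20 - 9*(0 - 1*4) = 20 - 9*(0 - 4) = 20 - 9*(-4) = 20 + 36 = 56)
N = -218 (N = -162 - 1*56 = -162 - 56 = -218)
-2941 - N = -2941 - 1*(-218) = -2941 + 218 = -2723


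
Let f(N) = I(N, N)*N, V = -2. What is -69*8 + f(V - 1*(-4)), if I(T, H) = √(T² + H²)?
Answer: -552 + 4*√2 ≈ -546.34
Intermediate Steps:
I(T, H) = √(H² + T²)
f(N) = N*√2*√(N²) (f(N) = √(N² + N²)*N = √(2*N²)*N = (√2*√(N²))*N = N*√2*√(N²))
-69*8 + f(V - 1*(-4)) = -69*8 + (-2 - 1*(-4))*√2*√((-2 - 1*(-4))²) = -552 + (-2 + 4)*√2*√((-2 + 4)²) = -552 + 2*√2*√(2²) = -552 + 2*√2*√4 = -552 + 2*√2*2 = -552 + 4*√2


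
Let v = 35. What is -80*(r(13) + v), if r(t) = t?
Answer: -3840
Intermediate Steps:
-80*(r(13) + v) = -80*(13 + 35) = -80*48 = -3840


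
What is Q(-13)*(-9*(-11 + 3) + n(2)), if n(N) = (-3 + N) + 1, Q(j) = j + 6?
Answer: -504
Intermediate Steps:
Q(j) = 6 + j
n(N) = -2 + N
Q(-13)*(-9*(-11 + 3) + n(2)) = (6 - 13)*(-9*(-11 + 3) + (-2 + 2)) = -7*(-9*(-8) + 0) = -7*(72 + 0) = -7*72 = -504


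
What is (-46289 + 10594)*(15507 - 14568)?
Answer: -33517605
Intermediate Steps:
(-46289 + 10594)*(15507 - 14568) = -35695*939 = -33517605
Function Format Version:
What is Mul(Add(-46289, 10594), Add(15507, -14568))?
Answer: -33517605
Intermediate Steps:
Mul(Add(-46289, 10594), Add(15507, -14568)) = Mul(-35695, 939) = -33517605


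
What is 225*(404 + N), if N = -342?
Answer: 13950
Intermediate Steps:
225*(404 + N) = 225*(404 - 342) = 225*62 = 13950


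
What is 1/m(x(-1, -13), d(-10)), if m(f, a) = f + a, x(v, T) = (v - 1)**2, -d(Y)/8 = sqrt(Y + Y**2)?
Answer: -1/1436 - 3*sqrt(10)/718 ≈ -0.013909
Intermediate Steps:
d(Y) = -8*sqrt(Y + Y**2)
x(v, T) = (-1 + v)**2
m(f, a) = a + f
1/m(x(-1, -13), d(-10)) = 1/(-8*3*sqrt(10) + (-1 - 1)**2) = 1/(-8*3*sqrt(10) + (-2)**2) = 1/(-24*sqrt(10) + 4) = 1/(4 - 24*sqrt(10))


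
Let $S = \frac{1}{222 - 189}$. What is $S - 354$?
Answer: $- \frac{11681}{33} \approx -353.97$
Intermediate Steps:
$S = \frac{1}{33} \approx 0.030303$
$S - 354 = \frac{1}{33} - 354 = - \frac{11681}{33}$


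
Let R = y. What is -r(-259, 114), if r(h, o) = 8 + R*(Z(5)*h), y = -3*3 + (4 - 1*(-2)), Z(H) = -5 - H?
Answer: 7762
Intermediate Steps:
y = -3 (y = -9 + (4 + 2) = -9 + 6 = -3)
R = -3
r(h, o) = 8 + 30*h (r(h, o) = 8 - 3*(-5 - 1*5)*h = 8 - 3*(-5 - 5)*h = 8 - (-30)*h = 8 + 30*h)
-r(-259, 114) = -(8 + 30*(-259)) = -(8 - 7770) = -1*(-7762) = 7762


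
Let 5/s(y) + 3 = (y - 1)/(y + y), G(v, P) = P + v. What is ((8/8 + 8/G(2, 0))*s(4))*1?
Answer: -200/21 ≈ -9.5238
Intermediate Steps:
s(y) = 5/(-3 + (-1 + y)/(2*y)) (s(y) = 5/(-3 + (y - 1)/(y + y)) = 5/(-3 + (-1 + y)/((2*y))) = 5/(-3 + (-1 + y)*(1/(2*y))) = 5/(-3 + (-1 + y)/(2*y)))
((8/8 + 8/G(2, 0))*s(4))*1 = ((8/8 + 8/(0 + 2))*(-10*4/(1 + 5*4)))*1 = ((8*(⅛) + 8/2)*(-10*4/(1 + 20)))*1 = ((1 + 8*(½))*(-10*4/21))*1 = ((1 + 4)*(-10*4*1/21))*1 = (5*(-40/21))*1 = -200/21*1 = -200/21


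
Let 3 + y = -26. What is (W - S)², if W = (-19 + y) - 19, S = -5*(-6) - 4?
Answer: 8649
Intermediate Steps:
y = -29 (y = -3 - 26 = -29)
S = 26 (S = 30 - 4 = 26)
W = -67 (W = (-19 - 29) - 19 = -48 - 19 = -67)
(W - S)² = (-67 - 1*26)² = (-67 - 26)² = (-93)² = 8649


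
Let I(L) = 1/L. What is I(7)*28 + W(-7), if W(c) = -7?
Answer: -3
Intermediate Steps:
I(7)*28 + W(-7) = 28/7 - 7 = (⅐)*28 - 7 = 4 - 7 = -3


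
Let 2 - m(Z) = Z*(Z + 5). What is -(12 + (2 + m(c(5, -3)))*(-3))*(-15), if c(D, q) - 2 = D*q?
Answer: 4680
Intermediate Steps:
c(D, q) = 2 + D*q
m(Z) = 2 - Z*(5 + Z) (m(Z) = 2 - Z*(Z + 5) = 2 - Z*(5 + Z))
-(12 + (2 + m(c(5, -3)))*(-3))*(-15) = -(12 + (2 + (2 - (2 + 5*(-3))**2 - 5*(2 + 5*(-3))))*(-3))*(-15) = -(12 + (2 + (2 - (2 - 15)**2 - 5*(2 - 15)))*(-3))*(-15) = -(12 + (2 + (2 - 1*(-13)**2 - 5*(-13)))*(-3))*(-15) = -(12 + (2 + (2 - 1*169 + 65))*(-3))*(-15) = -(12 + (2 + (2 - 169 + 65))*(-3))*(-15) = -(12 + (2 - 102)*(-3))*(-15) = -(12 - 100*(-3))*(-15) = -(12 + 300)*(-15) = -312*(-15) = -1*(-4680) = 4680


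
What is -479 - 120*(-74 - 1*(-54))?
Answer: 1921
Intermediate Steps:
-479 - 120*(-74 - 1*(-54)) = -479 - 120*(-74 + 54) = -479 - 120*(-20) = -479 + 2400 = 1921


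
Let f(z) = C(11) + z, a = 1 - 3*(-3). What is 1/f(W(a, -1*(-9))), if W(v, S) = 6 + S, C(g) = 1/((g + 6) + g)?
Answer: 28/421 ≈ 0.066508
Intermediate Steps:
C(g) = 1/(6 + 2*g) (C(g) = 1/((6 + g) + g) = 1/(6 + 2*g))
a = 10 (a = 1 + 9 = 10)
f(z) = 1/28 + z (f(z) = 1/(2*(3 + 11)) + z = (1/2)/14 + z = (1/2)*(1/14) + z = 1/28 + z)
1/f(W(a, -1*(-9))) = 1/(1/28 + (6 - 1*(-9))) = 1/(1/28 + (6 + 9)) = 1/(1/28 + 15) = 1/(421/28) = 28/421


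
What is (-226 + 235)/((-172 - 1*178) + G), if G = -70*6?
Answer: -9/770 ≈ -0.011688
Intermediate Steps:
G = -420
(-226 + 235)/((-172 - 1*178) + G) = (-226 + 235)/((-172 - 1*178) - 420) = 9/((-172 - 178) - 420) = 9/(-350 - 420) = 9/(-770) = 9*(-1/770) = -9/770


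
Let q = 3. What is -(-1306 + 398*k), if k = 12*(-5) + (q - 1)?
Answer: 24390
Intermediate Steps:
k = -58 (k = 12*(-5) + (3 - 1) = -60 + 2 = -58)
-(-1306 + 398*k) = -(-1306 + 398*(-58)) = -(-1306 - 23084) = -1*(-24390) = 24390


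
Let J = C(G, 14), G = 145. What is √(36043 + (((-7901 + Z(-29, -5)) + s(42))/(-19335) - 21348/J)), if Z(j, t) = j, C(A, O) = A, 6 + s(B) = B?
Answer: √451432251062913/112143 ≈ 189.46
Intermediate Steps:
s(B) = -6 + B
J = 145
√(36043 + (((-7901 + Z(-29, -5)) + s(42))/(-19335) - 21348/J)) = √(36043 + (((-7901 - 29) + (-6 + 42))/(-19335) - 21348/145)) = √(36043 + ((-7930 + 36)*(-1/19335) - 21348*1/145)) = √(36043 + (-7894*(-1/19335) - 21348/145)) = √(36043 + (7894/19335 - 21348/145)) = √(36043 - 16464758/112143) = √(4025505391/112143) = √451432251062913/112143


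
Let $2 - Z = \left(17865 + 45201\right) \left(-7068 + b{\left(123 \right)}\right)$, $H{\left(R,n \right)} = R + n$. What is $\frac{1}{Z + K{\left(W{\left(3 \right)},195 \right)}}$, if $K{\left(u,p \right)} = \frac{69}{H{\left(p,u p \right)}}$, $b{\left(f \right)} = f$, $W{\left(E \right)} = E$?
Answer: $\frac{260}{113878276743} \approx 2.2831 \cdot 10^{-9}$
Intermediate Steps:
$K{\left(u,p \right)} = \frac{69}{p + p u}$ ($K{\left(u,p \right)} = \frac{69}{p + u p} = \frac{69}{p + p u}$)
$Z = 437993372$ ($Z = 2 - \left(17865 + 45201\right) \left(-7068 + 123\right) = 2 - 63066 \left(-6945\right) = 2 - -437993370 = 2 + 437993370 = 437993372$)
$\frac{1}{Z + K{\left(W{\left(3 \right)},195 \right)}} = \frac{1}{437993372 + \frac{69}{195 \left(1 + 3\right)}} = \frac{1}{437993372 + 69 \cdot \frac{1}{195} \cdot \frac{1}{4}} = \frac{1}{437993372 + \frac{23}{260}} = \frac{1}{\frac{113878276743}{260}} = \frac{260}{113878276743}$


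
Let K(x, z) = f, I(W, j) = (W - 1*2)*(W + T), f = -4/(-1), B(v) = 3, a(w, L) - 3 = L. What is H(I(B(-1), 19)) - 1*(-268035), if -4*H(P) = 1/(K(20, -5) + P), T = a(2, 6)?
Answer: 17154239/64 ≈ 2.6804e+5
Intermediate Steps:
a(w, L) = 3 + L
T = 9 (T = 3 + 6 = 9)
f = 4 (f = -4*(-1) = 4)
I(W, j) = (-2 + W)*(9 + W) (I(W, j) = (W - 1*2)*(W + 9) = (W - 2)*(9 + W) = (-2 + W)*(9 + W))
K(x, z) = 4
H(P) = -1/(4*(4 + P))
H(I(B(-1), 19)) - 1*(-268035) = -1/(16 + 4*(-18 + 3² + 7*3)) - 1*(-268035) = -1/(16 + 4*(-18 + 9 + 21)) + 268035 = -1/(16 + 4*12) + 268035 = -1/(16 + 48) + 268035 = -1/64 + 268035 = 17154239/64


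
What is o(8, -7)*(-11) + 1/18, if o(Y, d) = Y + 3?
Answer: -2177/18 ≈ -120.94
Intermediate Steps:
o(Y, d) = 3 + Y
o(8, -7)*(-11) + 1/18 = (3 + 8)*(-11) + 1/18 = 11*(-11) + 1/18 = -121 + 1/18 = -2177/18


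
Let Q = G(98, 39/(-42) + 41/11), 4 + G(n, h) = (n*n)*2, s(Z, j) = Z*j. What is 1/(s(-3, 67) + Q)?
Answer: 1/19003 ≈ 5.2623e-5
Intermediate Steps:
G(n, h) = -4 + 2*n² (G(n, h) = -4 + (n*n)*2 = -4 + n²*2 = -4 + 2*n²)
Q = 19204 (Q = -4 + 2*98² = -4 + 2*9604 = -4 + 19208 = 19204)
1/(s(-3, 67) + Q) = 1/(-3*67 + 19204) = 1/(-201 + 19204) = 1/19003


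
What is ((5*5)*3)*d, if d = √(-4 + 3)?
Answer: 75*I ≈ 75.0*I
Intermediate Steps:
d = I (d = √(-1) = I ≈ 1.0*I)
((5*5)*3)*d = ((5*5)*3)*I = (25*3)*I = 75*I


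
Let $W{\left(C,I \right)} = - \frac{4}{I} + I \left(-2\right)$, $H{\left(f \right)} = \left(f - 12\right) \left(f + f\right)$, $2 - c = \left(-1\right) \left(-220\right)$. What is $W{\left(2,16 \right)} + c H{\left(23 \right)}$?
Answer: $- \frac{441361}{4} \approx -1.1034 \cdot 10^{5}$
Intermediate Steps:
$c = -218$ ($c = 2 - \left(-1\right) \left(-220\right) = 2 - 220 = -218$)
$H{\left(f \right)} = 2 f \left(-12 + f\right)$ ($H{\left(f \right)} = \left(-12 + f\right) 2 f = 2 f \left(-12 + f\right)$)
$W{\left(C,I \right)} = - \frac{4}{I} - 2 I$
$W{\left(2,16 \right)} + c H{\left(23 \right)} = \left(- \frac{4}{16} - 32\right) - 218 \cdot 2 \cdot 23 \left(-12 + 23\right) = \left(\left(-4\right) \frac{1}{16} - 32\right) - 218 \cdot 2 \cdot 23 \cdot 11 = \left(- \frac{1}{4} - 32\right) - 110308 = - \frac{129}{4} - 110308 = - \frac{441361}{4}$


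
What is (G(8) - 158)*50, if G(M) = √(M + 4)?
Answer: -7900 + 100*√3 ≈ -7726.8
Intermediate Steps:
G(M) = √(4 + M)
(G(8) - 158)*50 = (√(4 + 8) - 158)*50 = (√12 - 158)*50 = (2*√3 - 158)*50 = (-158 + 2*√3)*50 = -7900 + 100*√3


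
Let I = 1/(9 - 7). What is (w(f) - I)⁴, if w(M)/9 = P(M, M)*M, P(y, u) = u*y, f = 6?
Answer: 228274900695361/16 ≈ 1.4267e+13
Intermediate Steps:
I = ½ (I = 1/2 = ½ ≈ 0.50000)
w(M) = 9*M³ (w(M) = 9*((M*M)*M) = 9*(M²*M) = 9*M³)
(w(f) - I)⁴ = (9*6³ - 1*½)⁴ = (9*216 - ½)⁴ = (1944 - ½)⁴ = (3887/2)⁴ = 228274900695361/16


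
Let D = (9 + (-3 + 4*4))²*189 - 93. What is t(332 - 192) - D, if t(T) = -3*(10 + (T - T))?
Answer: -91413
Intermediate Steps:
t(T) = -30 (t(T) = -3*(10 + 0) = -3*10 = -30)
D = 91383 (D = (9 + (-3 + 16))²*189 - 93 = (9 + 13)²*189 - 93 = 22²*189 - 93 = 484*189 - 93 = 91476 - 93 = 91383)
t(332 - 192) - D = -30 - 1*91383 = -30 - 91383 = -91413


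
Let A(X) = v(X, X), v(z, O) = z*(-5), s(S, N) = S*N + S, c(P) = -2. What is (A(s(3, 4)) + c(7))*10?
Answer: -770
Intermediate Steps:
s(S, N) = S + N*S (s(S, N) = N*S + S = S + N*S)
v(z, O) = -5*z
A(X) = -5*X
(A(s(3, 4)) + c(7))*10 = (-15*(1 + 4) - 2)*10 = (-15*5 - 2)*10 = (-5*15 - 2)*10 = (-75 - 2)*10 = -77*10 = -770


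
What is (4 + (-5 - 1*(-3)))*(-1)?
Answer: -2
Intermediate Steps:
(4 + (-5 - 1*(-3)))*(-1) = (4 + (-5 + 3))*(-1) = (4 - 2)*(-1) = 2*(-1) = -2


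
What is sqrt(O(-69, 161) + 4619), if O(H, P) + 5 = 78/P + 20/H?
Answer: 4*sqrt(67277553)/483 ≈ 67.928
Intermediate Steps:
O(H, P) = -5 + 20/H + 78/P (O(H, P) = -5 + (78/P + 20/H) = -5 + (20/H + 78/P) = -5 + 20/H + 78/P)
sqrt(O(-69, 161) + 4619) = sqrt((-5 + 20/(-69) + 78/161) + 4619) = sqrt((-5 + 20*(-1/69) + 78*(1/161)) + 4619) = sqrt((-5 - 20/69 + 78/161) + 4619) = sqrt(-2321/483 + 4619) = sqrt(2228656/483) = 4*sqrt(67277553)/483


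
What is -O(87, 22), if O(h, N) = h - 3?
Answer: -84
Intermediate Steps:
O(h, N) = -3 + h
-O(87, 22) = -(-3 + 87) = -1*84 = -84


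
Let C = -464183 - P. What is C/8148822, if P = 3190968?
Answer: -3655151/8148822 ≈ -0.44855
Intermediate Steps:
C = -3655151 (C = -464183 - 1*3190968 = -464183 - 3190968 = -3655151)
C/8148822 = -3655151/8148822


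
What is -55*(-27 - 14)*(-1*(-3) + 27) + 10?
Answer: 67660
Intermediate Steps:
-55*(-27 - 14)*(-1*(-3) + 27) + 10 = -(-2255)*(3 + 27) + 10 = -(-2255)*30 + 10 = -55*(-1230) + 10 = 67650 + 10 = 67660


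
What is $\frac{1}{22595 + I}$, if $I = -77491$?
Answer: $- \frac{1}{54896} \approx -1.8216 \cdot 10^{-5}$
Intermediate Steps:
$\frac{1}{22595 + I} = \frac{1}{22595 - 77491} = \frac{1}{-54896} = - \frac{1}{54896}$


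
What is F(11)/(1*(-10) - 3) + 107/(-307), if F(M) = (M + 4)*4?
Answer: -19811/3991 ≈ -4.9639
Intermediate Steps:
F(M) = 16 + 4*M (F(M) = (4 + M)*4 = 16 + 4*M)
F(11)/(1*(-10) - 3) + 107/(-307) = (16 + 4*11)/(1*(-10) - 3) + 107/(-307) = (16 + 44)/(-10 - 3) + 107*(-1/307) = 60/(-13) - 107/307 = 60*(-1/13) - 107/307 = -60/13 - 107/307 = -19811/3991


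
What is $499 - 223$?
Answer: $276$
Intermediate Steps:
$499 - 223 = 276$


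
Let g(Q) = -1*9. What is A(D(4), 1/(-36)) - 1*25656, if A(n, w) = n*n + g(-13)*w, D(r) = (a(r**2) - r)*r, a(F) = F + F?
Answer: -52447/4 ≈ -13112.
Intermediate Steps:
g(Q) = -9
a(F) = 2*F
D(r) = r*(-r + 2*r**2) (D(r) = (2*r**2 - r)*r = (-r + 2*r**2)*r = r*(-r + 2*r**2))
A(n, w) = n**2 - 9*w (A(n, w) = n*n - 9*w = n**2 - 9*w)
A(D(4), 1/(-36)) - 1*25656 = ((4**2*(-1 + 2*4))**2 - 9/(-36)) - 1*25656 = ((16*(-1 + 8))**2 - 9*(-1/36)) - 25656 = ((16*7)**2 + 1/4) - 25656 = (112**2 + 1/4) - 25656 = (12544 + 1/4) - 25656 = 50177/4 - 25656 = -52447/4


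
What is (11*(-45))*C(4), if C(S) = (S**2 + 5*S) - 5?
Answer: -15345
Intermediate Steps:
C(S) = -5 + S**2 + 5*S
(11*(-45))*C(4) = (11*(-45))*(-5 + 4**2 + 5*4) = -495*(-5 + 16 + 20) = -495*31 = -15345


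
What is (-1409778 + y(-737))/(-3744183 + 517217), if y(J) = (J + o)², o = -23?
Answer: 416089/1613483 ≈ 0.25788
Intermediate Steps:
y(J) = (-23 + J)² (y(J) = (J - 23)² = (-23 + J)²)
(-1409778 + y(-737))/(-3744183 + 517217) = (-1409778 + (-23 - 737)²)/(-3744183 + 517217) = (-1409778 + (-760)²)/(-3226966) = (-1409778 + 577600)*(-1/3226966) = -832178*(-1/3226966) = 416089/1613483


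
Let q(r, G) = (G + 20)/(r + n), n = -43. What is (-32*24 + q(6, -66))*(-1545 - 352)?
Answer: 53817890/37 ≈ 1.4545e+6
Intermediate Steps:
q(r, G) = (20 + G)/(-43 + r) (q(r, G) = (G + 20)/(r - 43) = (20 + G)/(-43 + r))
(-32*24 + q(6, -66))*(-1545 - 352) = (-32*24 + (20 - 66)/(-43 + 6))*(-1545 - 352) = (-768 - 46/(-37))*(-1897) = (-768 - 1/37*(-46))*(-1897) = (-768 + 46/37)*(-1897) = -28370/37*(-1897) = 53817890/37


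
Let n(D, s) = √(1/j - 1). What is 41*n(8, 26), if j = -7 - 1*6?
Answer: 41*I*√182/13 ≈ 42.548*I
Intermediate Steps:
j = -13 (j = -7 - 6 = -13)
n(D, s) = I*√182/13 (n(D, s) = √(1/(-13) - 1) = √(-1/13 - 1) = √(-14/13) = I*√182/13)
41*n(8, 26) = 41*(I*√182/13) = 41*I*√182/13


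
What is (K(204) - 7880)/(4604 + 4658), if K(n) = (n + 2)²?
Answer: 17278/4631 ≈ 3.7309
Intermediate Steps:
K(n) = (2 + n)²
(K(204) - 7880)/(4604 + 4658) = ((2 + 204)² - 7880)/(4604 + 4658) = (206² - 7880)/9262 = (42436 - 7880)*(1/9262) = 34556*(1/9262) = 17278/4631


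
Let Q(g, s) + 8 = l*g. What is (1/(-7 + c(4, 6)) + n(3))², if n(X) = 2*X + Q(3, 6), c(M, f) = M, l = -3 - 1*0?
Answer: 1156/9 ≈ 128.44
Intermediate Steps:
l = -3 (l = -3 + 0 = -3)
Q(g, s) = -8 - 3*g
n(X) = -17 + 2*X (n(X) = 2*X + (-8 - 3*3) = 2*X + (-8 - 9) = 2*X - 17 = -17 + 2*X)
(1/(-7 + c(4, 6)) + n(3))² = (1/(-7 + 4) + (-17 + 2*3))² = (1/(-3) + (-17 + 6))² = (-⅓ - 11)² = (-34/3)² = 1156/9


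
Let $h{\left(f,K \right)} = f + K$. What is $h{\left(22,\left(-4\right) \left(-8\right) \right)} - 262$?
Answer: $-208$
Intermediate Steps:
$h{\left(f,K \right)} = K + f$
$h{\left(22,\left(-4\right) \left(-8\right) \right)} - 262 = \left(\left(-4\right) \left(-8\right) + 22\right) - 262 = \left(32 + 22\right) - 262 = 54 - 262 = -208$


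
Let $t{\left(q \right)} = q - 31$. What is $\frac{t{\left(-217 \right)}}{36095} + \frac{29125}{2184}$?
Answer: $\frac{1050725243}{78831480} \approx 13.329$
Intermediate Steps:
$t{\left(q \right)} = -31 + q$
$\frac{t{\left(-217 \right)}}{36095} + \frac{29125}{2184} = \frac{-31 - 217}{36095} + \frac{29125}{2184} = \left(-248\right) \frac{1}{36095} + 29125 \cdot \frac{1}{2184} = - \frac{248}{36095} + \frac{29125}{2184} = \frac{1050725243}{78831480}$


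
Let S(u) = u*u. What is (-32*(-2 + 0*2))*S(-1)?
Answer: 64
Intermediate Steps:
S(u) = u**2
(-32*(-2 + 0*2))*S(-1) = -32*(-2 + 0*2)*(-1)**2 = -32*(-2 + 0)*1 = -32*(-2)*1 = 64*1 = 64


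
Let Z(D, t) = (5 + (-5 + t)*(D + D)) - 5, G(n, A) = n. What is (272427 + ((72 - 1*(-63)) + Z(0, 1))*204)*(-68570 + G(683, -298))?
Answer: -20363859729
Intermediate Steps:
Z(D, t) = 2*D*(-5 + t) (Z(D, t) = (5 + (-5 + t)*(2*D)) - 5 = (5 + 2*D*(-5 + t)) - 5 = 2*D*(-5 + t))
(272427 + ((72 - 1*(-63)) + Z(0, 1))*204)*(-68570 + G(683, -298)) = (272427 + ((72 - 1*(-63)) + 2*0*(-5 + 1))*204)*(-68570 + 683) = (272427 + ((72 + 63) + 2*0*(-4))*204)*(-67887) = (272427 + (135 + 0)*204)*(-67887) = (272427 + 135*204)*(-67887) = (272427 + 27540)*(-67887) = 299967*(-67887) = -20363859729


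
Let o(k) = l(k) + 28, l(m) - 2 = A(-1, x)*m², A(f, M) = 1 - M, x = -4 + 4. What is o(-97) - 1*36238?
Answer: -26799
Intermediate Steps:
x = 0
l(m) = 2 + m² (l(m) = 2 + (1 - 1*0)*m² = 2 + (1 + 0)*m² = 2 + 1*m² = 2 + m²)
o(k) = 30 + k² (o(k) = (2 + k²) + 28 = 30 + k²)
o(-97) - 1*36238 = (30 + (-97)²) - 1*36238 = (30 + 9409) - 36238 = 9439 - 36238 = -26799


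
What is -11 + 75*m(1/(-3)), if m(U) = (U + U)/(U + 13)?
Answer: -284/19 ≈ -14.947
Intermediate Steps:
m(U) = 2*U/(13 + U) (m(U) = (2*U)/(13 + U) = 2*U/(13 + U))
-11 + 75*m(1/(-3)) = -11 + 75*(2/(-3*(13 + 1/(-3)))) = -11 + 75*(2*(-1/3)/(13 - 1/3)) = -11 + 75*(2*(-1/3)/(38/3)) = -11 + 75*(2*(-1/3)*(3/38)) = -11 + 75*(-1/19) = -11 - 75/19 = -284/19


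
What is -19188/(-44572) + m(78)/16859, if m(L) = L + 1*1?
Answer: 81752920/187859837 ≈ 0.43518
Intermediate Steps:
m(L) = 1 + L (m(L) = L + 1 = 1 + L)
-19188/(-44572) + m(78)/16859 = -19188/(-44572) + (1 + 78)/16859 = -19188*(-1/44572) + 79*(1/16859) = 4797/11143 + 79/16859 = 81752920/187859837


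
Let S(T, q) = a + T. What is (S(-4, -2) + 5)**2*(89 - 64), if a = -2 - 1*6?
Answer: 1225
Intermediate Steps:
a = -8 (a = -2 - 6 = -8)
S(T, q) = -8 + T
(S(-4, -2) + 5)**2*(89 - 64) = ((-8 - 4) + 5)**2*(89 - 64) = (-12 + 5)**2*25 = (-7)**2*25 = 49*25 = 1225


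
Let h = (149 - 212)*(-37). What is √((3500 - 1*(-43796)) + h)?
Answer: √49627 ≈ 222.77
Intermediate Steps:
h = 2331 (h = -63*(-37) = 2331)
√((3500 - 1*(-43796)) + h) = √((3500 - 1*(-43796)) + 2331) = √((3500 + 43796) + 2331) = √(47296 + 2331) = √49627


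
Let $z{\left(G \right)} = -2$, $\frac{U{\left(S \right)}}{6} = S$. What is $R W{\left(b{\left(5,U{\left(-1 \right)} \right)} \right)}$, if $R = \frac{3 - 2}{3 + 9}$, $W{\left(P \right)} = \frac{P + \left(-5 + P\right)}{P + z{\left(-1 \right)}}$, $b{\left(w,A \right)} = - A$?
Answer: $\frac{7}{48} \approx 0.14583$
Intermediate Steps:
$U{\left(S \right)} = 6 S$
$W{\left(P \right)} = \frac{-5 + 2 P}{-2 + P}$ ($W{\left(P \right)} = \frac{P + \left(-5 + P\right)}{P - 2} = \frac{-5 + 2 P}{-2 + P}$)
$R = \frac{1}{12}$ ($R = 1 \cdot \frac{1}{12} = \frac{1}{12} \approx 0.083333$)
$R W{\left(b{\left(5,U{\left(-1 \right)} \right)} \right)} = \frac{\frac{1}{-2 - 6 \left(-1\right)} \left(-5 + 2 \left(- 6 \left(-1\right)\right)\right)}{12} = \frac{\frac{1}{-2 - -6} \left(-5 + 2 \left(\left(-1\right) \left(-6\right)\right)\right)}{12} = \frac{\frac{1}{-2 + 6} \left(-5 + 2 \cdot 6\right)}{12} = \frac{\frac{1}{4} \left(-5 + 12\right)}{12} = \frac{\frac{1}{4} \cdot 7}{12} = \frac{1}{12} \cdot \frac{7}{4} = \frac{7}{48}$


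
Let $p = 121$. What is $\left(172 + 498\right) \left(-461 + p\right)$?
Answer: $-227800$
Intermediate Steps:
$\left(172 + 498\right) \left(-461 + p\right) = \left(172 + 498\right) \left(-461 + 121\right) = 670 \left(-340\right) = -227800$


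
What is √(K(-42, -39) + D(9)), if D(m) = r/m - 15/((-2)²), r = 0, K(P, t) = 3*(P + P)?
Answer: I*√1023/2 ≈ 15.992*I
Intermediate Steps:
K(P, t) = 6*P (K(P, t) = 3*(2*P) = 6*P)
D(m) = -15/4 (D(m) = 0/m - 15/((-2)²) = 0 - 15/4 = -15/4)
√(K(-42, -39) + D(9)) = √(6*(-42) - 15/4) = √(-252 - 15/4) = √(-1023/4) = I*√1023/2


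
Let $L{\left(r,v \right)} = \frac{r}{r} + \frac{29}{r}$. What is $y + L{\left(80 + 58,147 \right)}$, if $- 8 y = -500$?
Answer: $\frac{4396}{69} \approx 63.71$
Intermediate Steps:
$L{\left(r,v \right)} = 1 + \frac{29}{r}$
$y = \frac{125}{2}$ ($y = \left(- \frac{1}{8}\right) \left(-500\right) = \frac{125}{2} \approx 62.5$)
$y + L{\left(80 + 58,147 \right)} = \frac{125}{2} + \frac{29 + \left(80 + 58\right)}{80 + 58} = \frac{125}{2} + \frac{29 + 138}{138} = \frac{125}{2} + \frac{1}{138} \cdot 167 = \frac{125}{2} + \frac{167}{138} = \frac{4396}{69}$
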